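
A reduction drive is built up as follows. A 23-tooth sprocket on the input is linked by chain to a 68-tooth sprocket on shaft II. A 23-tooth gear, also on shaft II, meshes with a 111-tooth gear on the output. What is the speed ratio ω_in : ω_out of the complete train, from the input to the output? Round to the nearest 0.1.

Each stage contributes driven/driver: chain 68/23 = 2.9565, gear mesh 111/23 = 4.8261.
Overall: 2.9565 × 4.8261 = 14.268.

14.3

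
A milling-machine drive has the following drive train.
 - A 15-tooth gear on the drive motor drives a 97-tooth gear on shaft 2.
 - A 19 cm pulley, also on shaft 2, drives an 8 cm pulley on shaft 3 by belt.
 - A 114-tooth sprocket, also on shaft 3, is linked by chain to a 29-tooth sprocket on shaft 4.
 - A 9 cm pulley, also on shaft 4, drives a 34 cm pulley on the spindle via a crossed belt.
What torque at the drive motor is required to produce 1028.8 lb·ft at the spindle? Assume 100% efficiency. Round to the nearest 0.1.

Overall ratio R = 6.4667 × 0.42105 × 0.25439 × 3.7778 = 2.6167.
Input torque = output torque / R = 1028.8 / 2.6167 = 393.17 lb·ft.

393.2 lb·ft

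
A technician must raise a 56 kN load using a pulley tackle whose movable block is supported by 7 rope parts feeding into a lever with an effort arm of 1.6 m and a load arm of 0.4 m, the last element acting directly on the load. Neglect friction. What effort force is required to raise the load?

2 kN

Block-and-tackle MA = number of supporting rope parts = 7.
Lever MA = effort arm / load arm = 1.6/0.4 = 4.
Combined ideal MA = 7 × 4 = 28.
Effort = load / MA = 56 / 28 = 2 kN.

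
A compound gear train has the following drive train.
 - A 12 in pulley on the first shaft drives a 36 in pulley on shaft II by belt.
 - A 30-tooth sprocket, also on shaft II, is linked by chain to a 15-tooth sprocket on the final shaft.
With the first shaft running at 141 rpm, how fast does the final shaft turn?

belt 36/12 = 3 → 141/3 = 47 rpm
chain 15/30 = 0.5 → 47/0.5 = 94 rpm

94 rpm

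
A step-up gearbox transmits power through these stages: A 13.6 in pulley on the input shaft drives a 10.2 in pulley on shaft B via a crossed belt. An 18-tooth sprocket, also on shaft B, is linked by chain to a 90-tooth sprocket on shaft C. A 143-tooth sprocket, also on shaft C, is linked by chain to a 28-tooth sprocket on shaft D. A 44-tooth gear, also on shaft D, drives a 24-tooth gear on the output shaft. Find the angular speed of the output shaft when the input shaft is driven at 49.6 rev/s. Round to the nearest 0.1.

123.8 rev/s

the input shaft → shaft B (belt, 10.2/13.6): 49.6 ÷ 0.75 = 66.133 rev/s
shaft B → shaft C (chain, 90/18): 66.133 ÷ 5 = 13.227 rev/s
shaft C → shaft D (chain, 28/143): 13.227 ÷ 0.1958 = 67.55 rev/s
shaft D → the output shaft (gear mesh, 24/44): 67.55 ÷ 0.54545 = 123.84 rev/s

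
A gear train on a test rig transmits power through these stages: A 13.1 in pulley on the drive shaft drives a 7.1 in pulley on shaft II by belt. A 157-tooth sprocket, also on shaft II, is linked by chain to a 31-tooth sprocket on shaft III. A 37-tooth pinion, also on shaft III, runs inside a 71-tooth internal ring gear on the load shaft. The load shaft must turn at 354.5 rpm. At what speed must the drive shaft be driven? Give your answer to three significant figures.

Overall ratio R = 0.54198 × 0.19745 × 1.9189 = 0.20536.
Required input speed = output speed × R = 354.5 × 0.20536 = 72.798 rpm.

72.8 rpm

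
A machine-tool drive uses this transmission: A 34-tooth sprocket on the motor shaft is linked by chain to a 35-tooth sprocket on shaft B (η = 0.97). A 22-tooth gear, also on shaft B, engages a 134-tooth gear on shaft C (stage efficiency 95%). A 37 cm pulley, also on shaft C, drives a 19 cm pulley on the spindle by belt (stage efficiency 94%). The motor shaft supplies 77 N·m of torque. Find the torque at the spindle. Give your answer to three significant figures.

215 N·m

chain 35/34 = 1.0294 → τ = 77·1.0294·0.97 = 76.887 N·m
gear mesh 134/22 = 6.0909 → τ = 76.887·6.0909·0.95 = 444.89 N·m
belt 19/37 = 0.51351 → τ = 444.89·0.51351·0.94 = 214.75 N·m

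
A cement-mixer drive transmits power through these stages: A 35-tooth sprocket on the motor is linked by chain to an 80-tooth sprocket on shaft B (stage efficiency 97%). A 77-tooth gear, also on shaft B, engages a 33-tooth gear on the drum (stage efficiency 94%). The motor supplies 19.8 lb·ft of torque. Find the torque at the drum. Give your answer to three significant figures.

17.7 lb·ft

Chain: ratio = 80/35 = 2.2857; torque at shaft B = 19.8 × 2.2857 × 0.97 = 43.899 lb·ft.
Gear mesh: ratio = 33/77 = 0.42857; torque at the drum = 43.899 × 0.42857 × 0.94 = 17.685 lb·ft.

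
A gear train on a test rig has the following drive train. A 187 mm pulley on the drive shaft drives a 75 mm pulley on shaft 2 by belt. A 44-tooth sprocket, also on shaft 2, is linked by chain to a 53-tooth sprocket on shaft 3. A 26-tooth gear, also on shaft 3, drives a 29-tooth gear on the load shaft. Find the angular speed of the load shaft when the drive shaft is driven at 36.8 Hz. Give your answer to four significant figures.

the drive shaft → shaft 2 (belt, 75/187): 36.8 ÷ 0.40107 = 91.755 Hz
shaft 2 → shaft 3 (chain, 53/44): 91.755 ÷ 1.2045 = 76.174 Hz
shaft 3 → the load shaft (gear mesh, 29/26): 76.174 ÷ 1.1154 = 68.294 Hz

68.29 Hz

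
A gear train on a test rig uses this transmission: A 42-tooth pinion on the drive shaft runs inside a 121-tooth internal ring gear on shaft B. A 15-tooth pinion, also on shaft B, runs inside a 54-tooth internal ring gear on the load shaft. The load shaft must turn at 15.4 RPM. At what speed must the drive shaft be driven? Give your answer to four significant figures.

Overall ratio R = 2.881 × 3.6 = 10.371.
Required input speed = output speed × R = 15.4 × 10.371 = 159.72 RPM.

159.7 RPM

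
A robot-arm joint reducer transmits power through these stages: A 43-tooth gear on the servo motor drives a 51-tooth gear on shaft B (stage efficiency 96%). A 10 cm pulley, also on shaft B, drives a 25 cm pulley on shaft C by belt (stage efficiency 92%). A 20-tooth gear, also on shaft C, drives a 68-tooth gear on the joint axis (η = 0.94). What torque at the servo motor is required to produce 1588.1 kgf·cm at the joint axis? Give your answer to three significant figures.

Overall ratio R = 1.186 × 2.5 × 3.4 = 10.081; overall efficiency η = 0.96 × 0.92 × 0.94 = 0.8302.
Input torque = output torque / (R × η) = 1588.1 / (10.081 × 0.8302) = 189.74 kgf·cm.

190 kgf·cm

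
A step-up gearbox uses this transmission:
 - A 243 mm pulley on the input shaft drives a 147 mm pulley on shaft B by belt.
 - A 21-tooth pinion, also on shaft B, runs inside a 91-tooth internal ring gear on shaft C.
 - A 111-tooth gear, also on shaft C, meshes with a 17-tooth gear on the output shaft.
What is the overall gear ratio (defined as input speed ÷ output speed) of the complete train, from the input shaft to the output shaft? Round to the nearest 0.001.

Each stage contributes driven/driver: belt 147/243 = 0.60494, internal gear 91/21 = 4.3333, gear mesh 17/111 = 0.15315.
Overall: 0.60494 × 4.3333 × 0.15315 = 0.40148.

0.401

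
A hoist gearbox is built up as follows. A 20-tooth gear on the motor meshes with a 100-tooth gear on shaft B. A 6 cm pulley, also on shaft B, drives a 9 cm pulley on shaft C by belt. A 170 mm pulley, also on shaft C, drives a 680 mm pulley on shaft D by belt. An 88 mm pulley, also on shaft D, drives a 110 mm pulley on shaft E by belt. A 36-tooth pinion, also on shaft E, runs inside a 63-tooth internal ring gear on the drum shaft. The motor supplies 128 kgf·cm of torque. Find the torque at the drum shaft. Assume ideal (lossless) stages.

Gear mesh: ratio = 100/20 = 5; torque at shaft B = 128 × 5 = 640 kgf·cm.
Belt: ratio = 9/6 = 1.5; torque at shaft C = 640 × 1.5 = 960 kgf·cm.
Belt: ratio = 680/170 = 4; torque at shaft D = 960 × 4 = 3840 kgf·cm.
Belt: ratio = 110/88 = 1.25; torque at shaft E = 3840 × 1.25 = 4800 kgf·cm.
Internal gear: ratio = 63/36 = 1.75; torque at the drum shaft = 4800 × 1.75 = 8400 kgf·cm.

8400 kgf·cm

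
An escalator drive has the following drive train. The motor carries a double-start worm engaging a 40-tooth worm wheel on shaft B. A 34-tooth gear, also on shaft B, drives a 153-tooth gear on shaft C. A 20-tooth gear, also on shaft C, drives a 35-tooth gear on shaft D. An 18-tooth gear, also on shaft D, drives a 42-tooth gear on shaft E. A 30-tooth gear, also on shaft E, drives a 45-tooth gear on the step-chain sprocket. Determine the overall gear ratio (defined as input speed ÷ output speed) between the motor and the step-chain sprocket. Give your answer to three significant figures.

Each stage contributes driven/driver: worm 40/2 = 20, gear mesh 153/34 = 4.5, gear mesh 35/20 = 1.75, gear mesh 42/18 = 2.3333, gear mesh 45/30 = 1.5.
Overall: 20 × 4.5 × 1.75 × 2.3333 × 1.5 = 551.25.

551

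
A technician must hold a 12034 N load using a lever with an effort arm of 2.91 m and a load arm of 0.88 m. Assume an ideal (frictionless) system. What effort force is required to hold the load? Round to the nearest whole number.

Lever MA = effort arm / load arm = 2.91/0.88 = 3.3068.
Effort = load / MA = 12034 / 3.3068 = 3639.1 N.

3639 N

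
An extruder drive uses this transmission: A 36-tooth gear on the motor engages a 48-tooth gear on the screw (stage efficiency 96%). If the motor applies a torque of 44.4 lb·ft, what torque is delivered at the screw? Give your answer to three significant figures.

56.8 lb·ft

Gear mesh: ratio = 48/36 = 1.3333; torque at the screw = 44.4 × 1.3333 × 0.96 = 56.832 lb·ft.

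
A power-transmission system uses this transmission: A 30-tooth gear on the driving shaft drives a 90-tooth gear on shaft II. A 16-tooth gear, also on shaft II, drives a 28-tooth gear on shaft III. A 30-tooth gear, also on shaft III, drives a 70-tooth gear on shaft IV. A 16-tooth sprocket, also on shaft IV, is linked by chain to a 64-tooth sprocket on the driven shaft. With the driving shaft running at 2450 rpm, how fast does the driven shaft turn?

50 rpm

gear mesh 90/30 = 3 → 2450/3 = 816.67 rpm
gear mesh 28/16 = 1.75 → 816.67/1.75 = 466.67 rpm
gear mesh 70/30 = 2.3333 → 466.67/2.3333 = 200 rpm
chain 64/16 = 4 → 200/4 = 50 rpm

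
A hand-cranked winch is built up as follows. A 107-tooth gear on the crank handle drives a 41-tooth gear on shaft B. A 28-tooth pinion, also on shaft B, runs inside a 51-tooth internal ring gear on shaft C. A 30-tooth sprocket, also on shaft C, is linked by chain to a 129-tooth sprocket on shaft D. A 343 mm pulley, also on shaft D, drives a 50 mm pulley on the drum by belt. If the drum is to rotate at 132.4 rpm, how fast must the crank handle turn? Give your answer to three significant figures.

Overall ratio R = 0.38318 × 1.8214 × 4.3 × 0.14577 = 0.43748.
Required input speed = output speed × R = 132.4 × 0.43748 = 57.922 rpm.

57.9 rpm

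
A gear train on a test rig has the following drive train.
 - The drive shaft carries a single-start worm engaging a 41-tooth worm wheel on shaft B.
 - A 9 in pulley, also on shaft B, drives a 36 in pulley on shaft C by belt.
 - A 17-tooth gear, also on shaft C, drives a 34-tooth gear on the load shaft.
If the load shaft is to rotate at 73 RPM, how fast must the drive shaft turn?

Overall ratio R = 41 × 4 × 2 = 328.
Required input speed = output speed × R = 73 × 328 = 23944 RPM.

23944 RPM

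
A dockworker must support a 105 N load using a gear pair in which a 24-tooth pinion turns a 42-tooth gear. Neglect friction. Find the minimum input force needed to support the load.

Gear pair MA = 42/24 = 1.75.
Effort = load / MA = 105 / 1.75 = 60 N.

60 N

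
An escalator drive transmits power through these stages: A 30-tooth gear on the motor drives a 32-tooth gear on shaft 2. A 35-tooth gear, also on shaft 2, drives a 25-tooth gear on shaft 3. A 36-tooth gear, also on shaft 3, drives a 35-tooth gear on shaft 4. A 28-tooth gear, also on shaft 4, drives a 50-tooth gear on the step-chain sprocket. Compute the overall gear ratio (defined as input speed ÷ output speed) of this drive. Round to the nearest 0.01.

Each stage contributes driven/driver: gear mesh 32/30 = 1.0667, gear mesh 25/35 = 0.71429, gear mesh 35/36 = 0.97222, gear mesh 50/28 = 1.7857.
Overall: 1.0667 × 0.71429 × 0.97222 × 1.7857 = 1.3228.

1.32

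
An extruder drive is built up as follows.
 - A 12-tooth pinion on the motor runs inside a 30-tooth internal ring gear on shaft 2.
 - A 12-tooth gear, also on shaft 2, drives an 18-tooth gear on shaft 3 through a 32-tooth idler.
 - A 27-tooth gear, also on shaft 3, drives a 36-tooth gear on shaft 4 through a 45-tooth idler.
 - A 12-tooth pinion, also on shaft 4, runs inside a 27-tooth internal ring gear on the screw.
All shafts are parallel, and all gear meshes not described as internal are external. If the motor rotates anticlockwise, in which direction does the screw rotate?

anticlockwise

the motor → shaft 2: internal mesh, same direction → CCW.
shaft 2 → shaft 3: driver → idler → driven is 2 external meshes, 2 reversals → CCW.
shaft 3 → shaft 4: driver → idler → driven is 2 external meshes, 2 reversals → CCW.
shaft 4 → the screw: internal mesh, same direction → CCW.
4 reversals in total — an even number — so the screw turns the same way as the motor.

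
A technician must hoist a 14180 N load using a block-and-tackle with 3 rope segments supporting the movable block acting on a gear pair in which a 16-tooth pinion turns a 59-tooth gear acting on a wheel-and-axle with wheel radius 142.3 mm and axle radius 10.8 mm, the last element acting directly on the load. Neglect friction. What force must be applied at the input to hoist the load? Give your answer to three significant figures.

Block-and-tackle MA = number of supporting rope parts = 3.
Gear pair MA = 59/16 = 3.6875.
Wheel-and-axle MA = R/r = 142.3/10.8 = 13.176.
Combined ideal MA = 3 × 3.6875 × 13.176 = 145.76.
Effort = load / MA = 14180 / 145.76 = 97.284 N.

97.3 N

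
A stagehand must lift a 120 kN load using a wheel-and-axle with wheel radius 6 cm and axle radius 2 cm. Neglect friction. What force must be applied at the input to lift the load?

Wheel-and-axle MA = R/r = 6/2 = 3.
Effort = load / MA = 120 / 3 = 40 kN.

40 kN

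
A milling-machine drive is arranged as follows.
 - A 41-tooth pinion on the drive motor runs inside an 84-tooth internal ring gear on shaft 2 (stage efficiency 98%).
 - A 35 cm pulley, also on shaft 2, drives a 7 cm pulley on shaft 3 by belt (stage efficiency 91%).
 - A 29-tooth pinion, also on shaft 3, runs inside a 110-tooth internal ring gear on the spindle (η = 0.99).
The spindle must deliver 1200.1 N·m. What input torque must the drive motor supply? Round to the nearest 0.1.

874.6 N·m

Overall ratio R = 2.0488 × 0.2 × 3.7931 = 1.5542; overall efficiency η = 0.98 × 0.91 × 0.99 = 0.8829.
Input torque = output torque / (R × η) = 1200.1 / (1.5542 × 0.8829) = 874.57 N·m.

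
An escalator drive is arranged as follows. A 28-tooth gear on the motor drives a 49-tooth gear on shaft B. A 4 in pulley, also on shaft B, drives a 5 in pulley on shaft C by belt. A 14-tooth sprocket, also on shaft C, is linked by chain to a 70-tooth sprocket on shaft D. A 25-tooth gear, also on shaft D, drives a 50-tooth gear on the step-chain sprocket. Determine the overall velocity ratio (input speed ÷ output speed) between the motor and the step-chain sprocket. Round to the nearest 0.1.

Each stage contributes driven/driver: gear mesh 49/28 = 1.75, belt 5/4 = 1.25, chain 70/14 = 5, gear mesh 50/25 = 2.
Overall: 1.75 × 1.25 × 5 × 2 = 21.875.

21.9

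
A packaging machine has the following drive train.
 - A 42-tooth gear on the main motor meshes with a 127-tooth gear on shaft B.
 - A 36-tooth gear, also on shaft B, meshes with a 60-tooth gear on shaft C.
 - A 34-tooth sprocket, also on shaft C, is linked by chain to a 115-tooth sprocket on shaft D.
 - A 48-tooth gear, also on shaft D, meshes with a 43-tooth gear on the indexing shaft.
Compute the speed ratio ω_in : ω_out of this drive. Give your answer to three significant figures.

Each stage contributes driven/driver: gear mesh 127/42 = 3.0238, gear mesh 60/36 = 1.6667, chain 115/34 = 3.3824, gear mesh 43/48 = 0.89583.
Overall: 3.0238 × 1.6667 × 3.3824 × 0.89583 = 15.27.

15.3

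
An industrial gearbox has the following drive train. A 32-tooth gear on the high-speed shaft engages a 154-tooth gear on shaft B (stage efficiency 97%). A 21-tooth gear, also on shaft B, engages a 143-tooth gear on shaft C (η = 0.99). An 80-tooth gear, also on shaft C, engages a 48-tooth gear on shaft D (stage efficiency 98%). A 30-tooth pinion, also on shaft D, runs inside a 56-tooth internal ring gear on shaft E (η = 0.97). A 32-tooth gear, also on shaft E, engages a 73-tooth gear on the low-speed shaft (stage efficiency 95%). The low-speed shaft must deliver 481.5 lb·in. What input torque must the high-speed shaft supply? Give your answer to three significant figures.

Overall ratio R = 4.8125 × 6.8095 × 0.6 × 1.8667 × 2.2812 = 83.729; overall efficiency η = 0.97 × 0.99 × 0.98 × 0.97 × 0.95 = 0.8672.
Input torque = output torque / (R × η) = 481.5 / (83.729 × 0.8672) = 6.6312 lb·in.

6.63 lb·in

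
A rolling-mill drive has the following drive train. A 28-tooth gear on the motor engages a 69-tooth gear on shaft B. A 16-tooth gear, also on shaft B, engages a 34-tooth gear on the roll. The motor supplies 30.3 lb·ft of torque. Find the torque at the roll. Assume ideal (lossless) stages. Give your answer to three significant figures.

159 lb·ft

After the gear mesh (69/28): 30.3 × 2.4643 = 74.668 lb·ft
After the gear mesh (34/16): 74.668 × 2.125 = 158.67 lb·ft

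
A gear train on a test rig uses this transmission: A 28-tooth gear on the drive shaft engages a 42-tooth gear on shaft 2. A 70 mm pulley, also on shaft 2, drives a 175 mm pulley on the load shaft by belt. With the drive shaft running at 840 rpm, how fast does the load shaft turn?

the drive shaft → shaft 2 (gear mesh, 42/28): 840 ÷ 1.5 = 560 rpm
shaft 2 → the load shaft (belt, 175/70): 560 ÷ 2.5 = 224 rpm

224 rpm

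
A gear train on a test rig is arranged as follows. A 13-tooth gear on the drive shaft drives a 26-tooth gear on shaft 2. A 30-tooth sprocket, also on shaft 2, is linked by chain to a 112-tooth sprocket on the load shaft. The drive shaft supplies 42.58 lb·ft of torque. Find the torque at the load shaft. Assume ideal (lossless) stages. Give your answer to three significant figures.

After the gear mesh (26/13): 42.58 × 2 = 85.16 lb·ft
After the chain (112/30): 85.16 × 3.7333 = 317.93 lb·ft

318 lb·ft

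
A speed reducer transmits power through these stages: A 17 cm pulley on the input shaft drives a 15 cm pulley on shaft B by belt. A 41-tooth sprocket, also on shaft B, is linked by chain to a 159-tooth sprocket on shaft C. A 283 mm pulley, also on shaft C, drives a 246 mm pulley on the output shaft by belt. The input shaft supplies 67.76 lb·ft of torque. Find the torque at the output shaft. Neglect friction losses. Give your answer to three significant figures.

202 lb·ft

After the belt (15/17): 67.76 × 0.88235 = 59.788 lb·ft
After the chain (159/41): 59.788 × 3.878 = 231.86 lb·ft
After the belt (246/283): 231.86 × 0.86926 = 201.55 lb·ft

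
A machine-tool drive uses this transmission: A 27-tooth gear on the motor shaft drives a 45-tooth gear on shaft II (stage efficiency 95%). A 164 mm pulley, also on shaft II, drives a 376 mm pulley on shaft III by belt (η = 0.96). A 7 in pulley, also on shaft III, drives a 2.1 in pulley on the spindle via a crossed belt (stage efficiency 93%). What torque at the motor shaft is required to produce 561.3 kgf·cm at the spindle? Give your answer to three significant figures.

Overall ratio R = 1.6667 × 2.2927 × 0.3 = 1.1463; overall efficiency η = 0.95 × 0.96 × 0.93 = 0.8482.
Input torque = output torque / (R × η) = 561.3 / (1.1463 × 0.8482) = 577.3 kgf·cm.

577 kgf·cm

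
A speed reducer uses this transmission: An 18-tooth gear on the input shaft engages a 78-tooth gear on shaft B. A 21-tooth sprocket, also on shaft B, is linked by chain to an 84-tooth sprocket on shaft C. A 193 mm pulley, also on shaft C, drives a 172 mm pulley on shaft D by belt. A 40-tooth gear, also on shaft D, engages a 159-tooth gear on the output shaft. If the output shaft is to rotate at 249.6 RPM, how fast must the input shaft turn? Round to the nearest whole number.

15326 RPM

Overall ratio R = 4.3333 × 4 × 0.89119 × 3.975 = 61.403.
Required input speed = output speed × R = 249.6 × 61.403 = 15326 RPM.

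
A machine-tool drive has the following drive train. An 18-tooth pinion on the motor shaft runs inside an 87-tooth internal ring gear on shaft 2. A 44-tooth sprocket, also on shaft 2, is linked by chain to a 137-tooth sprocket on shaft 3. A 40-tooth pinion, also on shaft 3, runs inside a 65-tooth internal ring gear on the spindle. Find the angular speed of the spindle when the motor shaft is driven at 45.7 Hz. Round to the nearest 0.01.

1.87 Hz

Internal gear: ratio = 87/18 = 4.8333, so shaft 2 turns at 45.7 / 4.8333 = 9.4552 Hz.
Chain: ratio = 137/44 = 3.1136, so shaft 3 turns at 9.4552 / 3.1136 = 3.0367 Hz.
Internal gear: ratio = 65/40 = 1.625, so the spindle turns at 3.0367 / 1.625 = 1.8687 Hz.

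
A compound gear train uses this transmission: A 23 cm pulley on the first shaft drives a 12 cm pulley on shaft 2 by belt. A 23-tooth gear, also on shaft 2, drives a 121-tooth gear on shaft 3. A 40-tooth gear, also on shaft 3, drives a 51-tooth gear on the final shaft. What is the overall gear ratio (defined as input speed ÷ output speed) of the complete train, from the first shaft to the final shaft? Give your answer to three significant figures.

3.50

Each stage contributes driven/driver: belt 12/23 = 0.52174, gear mesh 121/23 = 5.2609, gear mesh 51/40 = 1.275.
Overall: 0.52174 × 5.2609 × 1.275 = 3.4996.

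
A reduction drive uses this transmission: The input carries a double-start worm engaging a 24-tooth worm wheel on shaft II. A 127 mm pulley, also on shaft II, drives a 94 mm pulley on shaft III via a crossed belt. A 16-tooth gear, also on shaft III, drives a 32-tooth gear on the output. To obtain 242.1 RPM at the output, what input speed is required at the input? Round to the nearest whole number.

Overall ratio R = 12 × 0.74016 × 2 = 17.764.
Required input speed = output speed × R = 242.1 × 17.764 = 4300.6 RPM.

4301 RPM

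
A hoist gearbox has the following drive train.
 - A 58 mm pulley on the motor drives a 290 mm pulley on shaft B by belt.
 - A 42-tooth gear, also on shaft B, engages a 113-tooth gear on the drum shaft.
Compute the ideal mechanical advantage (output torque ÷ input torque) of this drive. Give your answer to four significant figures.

Each stage contributes driven/driver: belt 290/58 = 5, gear mesh 113/42 = 2.6905.
Overall: 5 × 2.6905 = 13.452.

13.45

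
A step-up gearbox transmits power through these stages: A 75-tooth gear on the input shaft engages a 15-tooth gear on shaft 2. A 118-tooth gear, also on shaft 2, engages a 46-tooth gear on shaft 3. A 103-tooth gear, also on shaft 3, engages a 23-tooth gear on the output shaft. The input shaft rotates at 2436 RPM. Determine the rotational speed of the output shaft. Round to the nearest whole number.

139920 RPM

Gear mesh: ratio = 15/75 = 0.2, so shaft 2 turns at 2436 / 0.2 = 12180 RPM.
Gear mesh: ratio = 46/118 = 0.38983, so shaft 3 turns at 12180 / 0.38983 = 31244 RPM.
Gear mesh: ratio = 23/103 = 0.2233, so the output shaft turns at 31244 / 0.2233 = 1.3992e+05 RPM.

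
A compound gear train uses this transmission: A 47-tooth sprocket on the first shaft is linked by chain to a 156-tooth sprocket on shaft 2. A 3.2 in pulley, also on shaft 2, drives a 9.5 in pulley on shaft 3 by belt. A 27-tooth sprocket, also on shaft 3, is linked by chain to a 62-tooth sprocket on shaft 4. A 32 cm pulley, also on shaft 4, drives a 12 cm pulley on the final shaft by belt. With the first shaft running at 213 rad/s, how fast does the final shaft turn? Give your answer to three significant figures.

25.1 rad/s

Chain: ratio = 156/47 = 3.3191, so shaft 2 turns at 213 / 3.3191 = 64.173 rad/s.
Belt: ratio = 9.5/3.2 = 2.9688, so shaft 3 turns at 64.173 / 2.9688 = 21.616 rad/s.
Chain: ratio = 62/27 = 2.2963, so shaft 4 turns at 21.616 / 2.2963 = 9.4135 rad/s.
Belt: ratio = 12/32 = 0.375, so the final shaft turns at 9.4135 / 0.375 = 25.103 rad/s.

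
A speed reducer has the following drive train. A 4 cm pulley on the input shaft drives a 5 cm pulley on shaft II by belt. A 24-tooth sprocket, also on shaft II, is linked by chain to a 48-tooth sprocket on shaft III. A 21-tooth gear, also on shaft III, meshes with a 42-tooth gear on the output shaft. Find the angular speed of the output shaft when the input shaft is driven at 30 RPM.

the input shaft → shaft II (belt, 5/4): 30 ÷ 1.25 = 24 RPM
shaft II → shaft III (chain, 48/24): 24 ÷ 2 = 12 RPM
shaft III → the output shaft (gear mesh, 42/21): 12 ÷ 2 = 6 RPM

6 RPM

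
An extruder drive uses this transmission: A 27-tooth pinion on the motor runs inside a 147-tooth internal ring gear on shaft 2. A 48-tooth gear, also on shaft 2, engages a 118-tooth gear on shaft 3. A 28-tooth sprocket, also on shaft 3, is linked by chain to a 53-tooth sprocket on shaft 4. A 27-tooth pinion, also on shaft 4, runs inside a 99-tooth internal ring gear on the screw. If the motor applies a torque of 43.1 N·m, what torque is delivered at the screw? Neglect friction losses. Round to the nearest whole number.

4004 N·m

After the internal gear (147/27): 43.1 × 5.4444 = 234.66 N·m
After the gear mesh (118/48): 234.66 × 2.4583 = 576.86 N·m
After the chain (53/28): 576.86 × 1.8929 = 1091.9 N·m
After the internal gear (99/27): 1091.9 × 3.6667 = 4003.7 N·m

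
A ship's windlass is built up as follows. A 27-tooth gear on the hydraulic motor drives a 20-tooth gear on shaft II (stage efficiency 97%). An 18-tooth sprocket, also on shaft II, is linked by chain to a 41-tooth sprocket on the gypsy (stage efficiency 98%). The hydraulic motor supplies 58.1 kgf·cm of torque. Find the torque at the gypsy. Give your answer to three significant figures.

After the gear mesh (20/27): 58.1 × 0.74074 × 0.97 = 41.746 kgf·cm
After the chain (41/18): 41.746 × 2.2778 × 0.98 = 93.186 kgf·cm

93.2 kgf·cm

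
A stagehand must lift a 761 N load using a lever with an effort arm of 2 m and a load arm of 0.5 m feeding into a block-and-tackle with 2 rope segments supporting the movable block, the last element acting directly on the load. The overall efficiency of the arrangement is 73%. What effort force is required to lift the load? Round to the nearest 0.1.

130.3 N

Lever MA = effort arm / load arm = 2/0.5 = 4.
Block-and-tackle MA = number of supporting rope parts = 2.
Combined ideal MA = 4 × 2 = 8.
Actual MA = 8 × 0.73 = 5.84.
Effort = load / actual MA = 761 / 5.84 = 130.31 N.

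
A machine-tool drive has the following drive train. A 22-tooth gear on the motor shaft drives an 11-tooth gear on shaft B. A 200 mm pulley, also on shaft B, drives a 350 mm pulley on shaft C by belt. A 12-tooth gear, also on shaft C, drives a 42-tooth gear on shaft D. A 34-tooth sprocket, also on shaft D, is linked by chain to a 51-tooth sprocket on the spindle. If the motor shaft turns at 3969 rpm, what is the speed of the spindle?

864 rpm

the motor shaft → shaft B (gear mesh, 11/22): 3969 ÷ 0.5 = 7938 rpm
shaft B → shaft C (belt, 350/200): 7938 ÷ 1.75 = 4536 rpm
shaft C → shaft D (gear mesh, 42/12): 4536 ÷ 3.5 = 1296 rpm
shaft D → the spindle (chain, 51/34): 1296 ÷ 1.5 = 864 rpm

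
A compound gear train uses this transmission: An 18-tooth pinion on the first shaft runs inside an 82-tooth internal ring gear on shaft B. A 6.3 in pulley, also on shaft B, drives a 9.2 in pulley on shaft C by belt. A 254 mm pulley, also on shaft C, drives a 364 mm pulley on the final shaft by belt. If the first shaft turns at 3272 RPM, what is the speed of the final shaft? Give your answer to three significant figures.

Internal gear: ratio = 82/18 = 4.5556, so shaft B turns at 3272 / 4.5556 = 718.24 RPM.
Belt: ratio = 9.2/6.3 = 1.4603, so shaft C turns at 718.24 / 1.4603 = 491.84 RPM.
Belt: ratio = 364/254 = 1.4331, so the final shaft turns at 491.84 / 1.4331 = 343.21 RPM.

343 RPM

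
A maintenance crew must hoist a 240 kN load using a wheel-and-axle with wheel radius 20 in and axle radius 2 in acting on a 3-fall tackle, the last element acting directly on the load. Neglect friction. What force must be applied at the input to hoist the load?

Wheel-and-axle MA = R/r = 20/2 = 10.
Block-and-tackle MA = number of supporting rope parts = 3.
Combined ideal MA = 10 × 3 = 30.
Effort = load / MA = 240 / 30 = 8 kN.

8 kN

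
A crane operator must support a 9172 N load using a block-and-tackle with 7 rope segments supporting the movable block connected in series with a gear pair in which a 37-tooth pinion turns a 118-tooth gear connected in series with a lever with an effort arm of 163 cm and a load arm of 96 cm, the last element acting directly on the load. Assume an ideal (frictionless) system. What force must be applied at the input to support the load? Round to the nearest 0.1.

Block-and-tackle MA = number of supporting rope parts = 7.
Gear pair MA = 118/37 = 3.1892.
Lever MA = effort arm / load arm = 163/96 = 1.6979.
Combined ideal MA = 7 × 3.1892 × 1.6979 = 37.905.
Effort = load / MA = 9172 / 37.905 = 241.97 N.

242.0 N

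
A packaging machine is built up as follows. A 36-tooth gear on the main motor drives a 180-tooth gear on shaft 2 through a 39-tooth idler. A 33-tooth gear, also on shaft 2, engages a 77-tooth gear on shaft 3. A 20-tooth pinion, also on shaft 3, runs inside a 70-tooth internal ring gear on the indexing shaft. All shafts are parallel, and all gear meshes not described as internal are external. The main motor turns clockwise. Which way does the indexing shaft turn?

the main motor → shaft 2: driver → idler → driven is 2 external meshes, 2 reversals → CW.
shaft 2 → shaft 3: external mesh, 1 reversal → CCW.
shaft 3 → the indexing shaft: internal mesh, same direction → CCW.
3 reversals in total — an odd number — so the indexing shaft turns opposite to the main motor.

counterclockwise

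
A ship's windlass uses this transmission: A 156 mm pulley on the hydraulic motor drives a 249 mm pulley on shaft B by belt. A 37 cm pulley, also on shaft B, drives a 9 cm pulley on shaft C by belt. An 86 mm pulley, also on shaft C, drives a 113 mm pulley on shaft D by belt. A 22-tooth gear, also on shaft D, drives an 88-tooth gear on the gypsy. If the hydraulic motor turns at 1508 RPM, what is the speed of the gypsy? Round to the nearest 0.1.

belt 249/156 = 1.5962 → 1508/1.5962 = 944.77 RPM
belt 9/37 = 0.24324 → 944.77/0.24324 = 3884.1 RPM
belt 113/86 = 1.314 → 3884.1/1.314 = 2956 RPM
gear mesh 88/22 = 4 → 2956/4 = 739 RPM

739.0 RPM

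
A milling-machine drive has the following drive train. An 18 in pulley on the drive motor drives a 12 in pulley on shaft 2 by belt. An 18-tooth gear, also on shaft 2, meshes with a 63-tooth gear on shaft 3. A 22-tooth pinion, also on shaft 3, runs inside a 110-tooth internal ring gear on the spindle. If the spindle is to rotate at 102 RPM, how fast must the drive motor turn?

Overall ratio R = 0.66667 × 3.5 × 5 = 11.667.
Required input speed = output speed × R = 102 × 11.667 = 1190 RPM.

1190 RPM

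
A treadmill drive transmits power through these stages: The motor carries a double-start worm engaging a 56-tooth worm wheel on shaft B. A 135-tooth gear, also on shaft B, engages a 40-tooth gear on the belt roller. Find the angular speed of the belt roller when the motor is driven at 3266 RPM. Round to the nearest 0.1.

393.7 RPM

the motor → shaft B (worm, 56/2): 3266 ÷ 28 = 116.64 RPM
shaft B → the belt roller (gear mesh, 40/135): 116.64 ÷ 0.2963 = 393.67 RPM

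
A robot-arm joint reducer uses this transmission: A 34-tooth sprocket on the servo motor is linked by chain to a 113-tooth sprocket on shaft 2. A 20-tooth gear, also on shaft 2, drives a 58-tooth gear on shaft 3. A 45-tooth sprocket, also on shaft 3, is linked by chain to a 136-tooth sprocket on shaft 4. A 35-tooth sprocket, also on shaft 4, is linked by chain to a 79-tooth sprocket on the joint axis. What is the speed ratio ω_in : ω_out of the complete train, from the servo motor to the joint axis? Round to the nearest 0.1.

Each stage contributes driven/driver: chain 113/34 = 3.3235, gear mesh 58/20 = 2.9, chain 136/45 = 3.0222, chain 79/35 = 2.2571.
Overall: 3.3235 × 2.9 × 3.0222 × 2.2571 = 65.748.

65.7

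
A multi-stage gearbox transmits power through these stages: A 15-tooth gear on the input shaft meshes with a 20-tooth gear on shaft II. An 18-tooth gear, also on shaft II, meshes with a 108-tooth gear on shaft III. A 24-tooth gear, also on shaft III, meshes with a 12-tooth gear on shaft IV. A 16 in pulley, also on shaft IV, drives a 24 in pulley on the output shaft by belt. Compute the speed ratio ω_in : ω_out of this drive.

Each stage contributes driven/driver: gear mesh 20/15 = 1.3333, gear mesh 108/18 = 6, gear mesh 12/24 = 0.5, belt 24/16 = 1.5.
Overall: 1.3333 × 6 × 0.5 × 1.5 = 6.

6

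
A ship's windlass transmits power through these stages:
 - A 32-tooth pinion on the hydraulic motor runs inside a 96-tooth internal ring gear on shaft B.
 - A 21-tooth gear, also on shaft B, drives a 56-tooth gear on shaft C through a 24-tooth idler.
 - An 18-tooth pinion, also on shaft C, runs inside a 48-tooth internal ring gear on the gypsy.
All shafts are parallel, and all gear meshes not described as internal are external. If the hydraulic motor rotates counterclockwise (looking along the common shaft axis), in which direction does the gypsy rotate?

the hydraulic motor → shaft B: internal mesh, same direction → CCW.
shaft B → shaft C: driver → idler → driven is 2 external meshes, 2 reversals → CCW.
shaft C → the gypsy: internal mesh, same direction → CCW.
2 reversals in total — an even number — so the gypsy turns the same way as the hydraulic motor.

counterclockwise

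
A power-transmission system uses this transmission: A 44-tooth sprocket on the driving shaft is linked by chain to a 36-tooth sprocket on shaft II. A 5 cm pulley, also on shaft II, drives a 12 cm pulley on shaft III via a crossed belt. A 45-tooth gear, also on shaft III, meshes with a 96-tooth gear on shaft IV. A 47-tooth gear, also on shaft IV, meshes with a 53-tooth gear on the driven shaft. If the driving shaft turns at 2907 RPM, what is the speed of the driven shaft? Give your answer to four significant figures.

615.4 RPM

the driving shaft → shaft II (chain, 36/44): 2907 ÷ 0.81818 = 3553 RPM
shaft II → shaft III (belt, 12/5): 3553 ÷ 2.4 = 1480.4 RPM
shaft III → shaft IV (gear mesh, 96/45): 1480.4 ÷ 2.1333 = 693.95 RPM
shaft IV → the driven shaft (gear mesh, 53/47): 693.95 ÷ 1.1277 = 615.39 RPM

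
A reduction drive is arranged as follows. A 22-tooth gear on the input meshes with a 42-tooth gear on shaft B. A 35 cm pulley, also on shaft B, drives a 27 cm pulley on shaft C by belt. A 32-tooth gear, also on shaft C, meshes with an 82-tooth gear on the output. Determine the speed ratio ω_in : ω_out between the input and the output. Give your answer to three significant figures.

3.77

Each stage contributes driven/driver: gear mesh 42/22 = 1.9091, belt 27/35 = 0.77143, gear mesh 82/32 = 2.5625.
Overall: 1.9091 × 0.77143 × 2.5625 = 3.7739.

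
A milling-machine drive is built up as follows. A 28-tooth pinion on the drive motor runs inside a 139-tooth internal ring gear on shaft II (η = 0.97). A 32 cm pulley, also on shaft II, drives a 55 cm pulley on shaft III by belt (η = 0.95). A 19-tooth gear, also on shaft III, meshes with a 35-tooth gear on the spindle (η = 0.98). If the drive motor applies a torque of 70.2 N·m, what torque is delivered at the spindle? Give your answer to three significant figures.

996 N·m

Internal gear: ratio = 139/28 = 4.9643; torque at shaft II = 70.2 × 4.9643 × 0.97 = 338.04 N·m.
Belt: ratio = 55/32 = 1.7188; torque at shaft III = 338.04 × 1.7188 × 0.95 = 551.95 N·m.
Gear mesh: ratio = 35/19 = 1.8421; torque at the spindle = 551.95 × 1.8421 × 0.98 = 996.42 N·m.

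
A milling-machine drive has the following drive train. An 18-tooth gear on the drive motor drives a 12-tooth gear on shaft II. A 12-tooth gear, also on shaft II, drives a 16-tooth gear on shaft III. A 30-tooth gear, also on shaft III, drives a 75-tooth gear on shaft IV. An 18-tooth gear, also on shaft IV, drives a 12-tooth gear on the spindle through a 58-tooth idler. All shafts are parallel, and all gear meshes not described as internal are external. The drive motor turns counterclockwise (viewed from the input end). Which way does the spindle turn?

the drive motor → shaft II: external mesh, 1 reversal → CW.
shaft II → shaft III: external mesh, 1 reversal → CCW.
shaft III → shaft IV: external mesh, 1 reversal → CW.
shaft IV → the spindle: driver → idler → driven is 2 external meshes, 2 reversals → CW.
5 reversals in total — an odd number — so the spindle turns opposite to the drive motor.

clockwise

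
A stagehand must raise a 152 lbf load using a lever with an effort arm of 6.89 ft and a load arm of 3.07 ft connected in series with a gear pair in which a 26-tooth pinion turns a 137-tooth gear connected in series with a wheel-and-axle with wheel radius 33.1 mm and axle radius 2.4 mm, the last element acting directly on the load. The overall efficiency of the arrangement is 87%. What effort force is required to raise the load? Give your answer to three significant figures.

Lever MA = effort arm / load arm = 6.89/3.07 = 2.2443.
Gear pair MA = 137/26 = 5.2692.
Wheel-and-axle MA = R/r = 33.1/2.4 = 13.792.
Combined ideal MA = 2.2443 × 5.2692 × 13.792 = 163.1.
Actual MA = 163.1 × 0.87 = 141.89.
Effort = load / actual MA = 152 / 141.89 = 1.0712 lbf.

1.07 lbf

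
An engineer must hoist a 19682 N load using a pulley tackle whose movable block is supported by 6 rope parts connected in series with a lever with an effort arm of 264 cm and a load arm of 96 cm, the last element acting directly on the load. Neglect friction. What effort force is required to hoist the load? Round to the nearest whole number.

Block-and-tackle MA = number of supporting rope parts = 6.
Lever MA = effort arm / load arm = 264/96 = 2.75.
Combined ideal MA = 6 × 2.75 = 16.5.
Effort = load / MA = 19682 / 16.5 = 1192.8 N.

1193 N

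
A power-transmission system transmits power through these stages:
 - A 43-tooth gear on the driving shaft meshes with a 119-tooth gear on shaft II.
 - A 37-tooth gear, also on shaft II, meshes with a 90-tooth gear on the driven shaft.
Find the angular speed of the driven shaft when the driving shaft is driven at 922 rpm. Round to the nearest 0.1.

gear mesh 119/43 = 2.7674 → 922/2.7674 = 333.16 rpm
gear mesh 90/37 = 2.4324 → 333.16/2.4324 = 136.97 rpm

137.0 rpm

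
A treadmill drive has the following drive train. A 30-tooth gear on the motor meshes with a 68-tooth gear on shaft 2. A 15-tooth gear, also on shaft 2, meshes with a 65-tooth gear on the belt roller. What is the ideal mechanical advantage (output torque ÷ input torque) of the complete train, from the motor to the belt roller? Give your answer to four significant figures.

Each stage contributes driven/driver: gear mesh 68/30 = 2.2667, gear mesh 65/15 = 4.3333.
Overall: 2.2667 × 4.3333 = 9.8222.

9.822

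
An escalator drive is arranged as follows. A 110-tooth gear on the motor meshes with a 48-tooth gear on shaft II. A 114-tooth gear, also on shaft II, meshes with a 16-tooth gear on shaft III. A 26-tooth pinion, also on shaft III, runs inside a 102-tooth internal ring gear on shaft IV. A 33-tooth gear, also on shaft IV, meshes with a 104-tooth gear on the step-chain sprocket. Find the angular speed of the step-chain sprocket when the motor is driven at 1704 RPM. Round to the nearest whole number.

2250 RPM

Gear mesh: ratio = 48/110 = 0.43636, so shaft II turns at 1704 / 0.43636 = 3905 RPM.
Gear mesh: ratio = 16/114 = 0.14035, so shaft III turns at 3905 / 0.14035 = 27823 RPM.
Internal gear: ratio = 102/26 = 3.9231, so shaft IV turns at 27823 / 3.9231 = 7092.2 RPM.
Gear mesh: ratio = 104/33 = 3.1515, so the step-chain sprocket turns at 7092.2 / 3.1515 = 2250.4 RPM.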